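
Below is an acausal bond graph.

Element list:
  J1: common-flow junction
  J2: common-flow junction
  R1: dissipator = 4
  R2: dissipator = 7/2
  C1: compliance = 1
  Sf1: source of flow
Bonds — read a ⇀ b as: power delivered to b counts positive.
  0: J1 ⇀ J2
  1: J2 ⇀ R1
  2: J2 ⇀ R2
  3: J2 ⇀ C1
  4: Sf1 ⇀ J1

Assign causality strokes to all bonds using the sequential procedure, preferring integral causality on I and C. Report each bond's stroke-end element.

β4 stroke at Sf1  (Sf1 (Sf) sets flow on bond)
β0 stroke at J1  (common-f at J1 fixed by 4)
β1 stroke at J2  (J2 flow already set via bond 0)
β2 stroke at J2  (J2 flow already set via bond 0)
β3 stroke at J2  (J2 flow already set via bond 0)

b0 stroke at J1
b1 stroke at J2
b2 stroke at J2
b3 stroke at J2
b4 stroke at Sf1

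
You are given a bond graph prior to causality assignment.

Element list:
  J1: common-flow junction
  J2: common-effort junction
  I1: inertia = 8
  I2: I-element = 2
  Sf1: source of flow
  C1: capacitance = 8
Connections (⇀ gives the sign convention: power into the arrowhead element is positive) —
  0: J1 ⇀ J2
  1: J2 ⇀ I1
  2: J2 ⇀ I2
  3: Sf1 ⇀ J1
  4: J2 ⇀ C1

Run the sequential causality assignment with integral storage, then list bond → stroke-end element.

β3 →Sf1  (Sf1 fixes flow; stroke at Sf1)
β0 →J1  (common-f at J1 fixed by 3)
β1 →I1  (I1 integral (f out))
β2 →I2  (I2 integral (f out))
β4 →J2  (only one effort-in slot at J2)

bond 0 →J1
bond 1 →I1
bond 2 →I2
bond 3 →Sf1
bond 4 →J2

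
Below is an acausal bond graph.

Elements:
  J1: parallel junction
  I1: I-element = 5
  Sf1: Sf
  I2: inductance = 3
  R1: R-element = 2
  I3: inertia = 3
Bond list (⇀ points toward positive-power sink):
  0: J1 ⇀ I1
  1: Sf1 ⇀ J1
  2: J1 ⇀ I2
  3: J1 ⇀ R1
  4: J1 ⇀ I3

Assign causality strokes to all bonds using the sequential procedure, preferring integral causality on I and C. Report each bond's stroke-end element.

β0 |I1
β1 |Sf1
β2 |I2
β3 |J1
β4 |I3

bond 1 |Sf1  (Sf1: flow source, stroke at near end)
bond 0 |I1  (I1 integral (f out))
bond 2 |I2  (prefer integral on I2)
bond 4 |I3  (I3 outputs flow p/I3)
bond 3 |J1  (closing 0-jn rule on J1)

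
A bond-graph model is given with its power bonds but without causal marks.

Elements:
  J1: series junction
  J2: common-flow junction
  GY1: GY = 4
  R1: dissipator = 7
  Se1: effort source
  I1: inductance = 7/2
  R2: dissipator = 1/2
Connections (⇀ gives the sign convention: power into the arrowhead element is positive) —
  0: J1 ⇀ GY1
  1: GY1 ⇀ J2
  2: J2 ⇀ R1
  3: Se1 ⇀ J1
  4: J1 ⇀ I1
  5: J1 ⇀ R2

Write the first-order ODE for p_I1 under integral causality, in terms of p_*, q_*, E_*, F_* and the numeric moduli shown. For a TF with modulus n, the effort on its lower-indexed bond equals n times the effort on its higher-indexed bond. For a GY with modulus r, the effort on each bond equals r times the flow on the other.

b3 stroke at J1  (Se1: effort source, stroke at far end)
b4 stroke at I1  (I1 integral (f out))
b0 stroke at J1  (common-f at J1 fixed by 4)
b5 stroke at J1  (J1: bond 4 brought flow, rest push out)
b1 stroke at J2  (GY1 both-in/both-out from 0)
b2 stroke at R1  (only one flow-in slot at J2)

dp_I1/dt = E_Se1 - 39*p_I1/49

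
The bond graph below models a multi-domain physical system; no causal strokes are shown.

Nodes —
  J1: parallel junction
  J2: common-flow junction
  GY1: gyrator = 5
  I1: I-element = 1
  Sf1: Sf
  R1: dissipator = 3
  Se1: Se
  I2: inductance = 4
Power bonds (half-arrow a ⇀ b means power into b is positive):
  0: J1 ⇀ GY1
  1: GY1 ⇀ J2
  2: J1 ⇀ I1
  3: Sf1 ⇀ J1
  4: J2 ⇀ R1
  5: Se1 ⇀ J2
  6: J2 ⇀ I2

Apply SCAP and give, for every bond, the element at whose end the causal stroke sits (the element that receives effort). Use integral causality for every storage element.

β3 stroke at Sf1  (Sf1 fixes flow; stroke at Sf1)
β5 stroke at J2  (Se1: effort source, stroke at far end)
β2 stroke at I1  (prefer integral on I1)
β0 stroke at J1  (J1: last free bond brings effort in)
β1 stroke at J2  (GY1: gyrator matches bond 0)
β6 stroke at I2  (I2 integral (f out))
β4 stroke at J2  (J2: bond 6 brought flow, rest push out)

β0 stroke at J1
β1 stroke at J2
β2 stroke at I1
β3 stroke at Sf1
β4 stroke at J2
β5 stroke at J2
β6 stroke at I2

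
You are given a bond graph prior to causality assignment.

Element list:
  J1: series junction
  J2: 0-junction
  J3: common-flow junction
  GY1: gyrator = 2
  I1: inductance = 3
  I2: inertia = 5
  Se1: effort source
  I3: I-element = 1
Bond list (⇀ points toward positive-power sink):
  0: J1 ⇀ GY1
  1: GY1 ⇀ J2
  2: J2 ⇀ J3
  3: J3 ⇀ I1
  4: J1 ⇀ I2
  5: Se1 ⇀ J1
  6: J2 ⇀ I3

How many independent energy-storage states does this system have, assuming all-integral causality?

3  (I1, I2, I3 all integral)

bond 5 stroke at J1  (source Se1 imposes e)
bond 3 stroke at I1  (I1: I, integral causality)
bond 2 stroke at J3  (common-f at J3 fixed by 3)
bond 4 stroke at I2  (I2: I, integral causality)
bond 0 stroke at J1  (J1: bond 4 brought flow, rest push out)
bond 1 stroke at J2  (GY1 both-in/both-out from 0)
bond 6 stroke at I3  (J2: bond 1 brought effort, rest push out)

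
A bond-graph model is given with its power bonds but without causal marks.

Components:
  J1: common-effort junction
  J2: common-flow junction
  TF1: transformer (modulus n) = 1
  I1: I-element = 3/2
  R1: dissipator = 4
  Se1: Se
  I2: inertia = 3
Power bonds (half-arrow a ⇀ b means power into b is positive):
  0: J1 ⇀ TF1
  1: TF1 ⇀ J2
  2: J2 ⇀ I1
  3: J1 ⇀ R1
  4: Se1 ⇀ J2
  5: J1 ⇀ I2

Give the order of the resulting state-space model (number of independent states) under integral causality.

#4 →J2  (Se1 fixes effort; stroke away)
#2 →I1  (prefer integral on I1)
#1 →J2  (J2 flow already set via bond 2)
#0 →TF1  (through TF1, causality passes straight; one stroke at TF1)
#5 →I2  (I2 integral (f out))
#3 →J1  (J1: last free bond brings effort in)

2  (I1, I2 all integral)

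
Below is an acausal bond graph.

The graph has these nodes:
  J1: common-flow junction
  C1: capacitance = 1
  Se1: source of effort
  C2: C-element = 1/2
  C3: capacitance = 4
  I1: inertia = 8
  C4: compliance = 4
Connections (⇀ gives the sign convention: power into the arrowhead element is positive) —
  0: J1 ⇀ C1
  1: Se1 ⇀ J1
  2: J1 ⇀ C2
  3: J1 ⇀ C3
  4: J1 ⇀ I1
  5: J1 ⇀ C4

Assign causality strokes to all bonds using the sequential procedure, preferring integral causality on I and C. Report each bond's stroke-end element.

b0 stroke→J1
b1 stroke→J1
b2 stroke→J1
b3 stroke→J1
b4 stroke→I1
b5 stroke→J1

β1 stroke→J1  (Se1 (Se) sets effort on bond)
β0 stroke→J1  (C1 integral (e out))
β2 stroke→J1  (C2 integral (e out))
β3 stroke→J1  (C3 outputs effort q/C3)
β4 stroke→I1  (I1 outputs flow p/I1)
β5 stroke→J1  (J1: bond 4 brought flow, rest push out)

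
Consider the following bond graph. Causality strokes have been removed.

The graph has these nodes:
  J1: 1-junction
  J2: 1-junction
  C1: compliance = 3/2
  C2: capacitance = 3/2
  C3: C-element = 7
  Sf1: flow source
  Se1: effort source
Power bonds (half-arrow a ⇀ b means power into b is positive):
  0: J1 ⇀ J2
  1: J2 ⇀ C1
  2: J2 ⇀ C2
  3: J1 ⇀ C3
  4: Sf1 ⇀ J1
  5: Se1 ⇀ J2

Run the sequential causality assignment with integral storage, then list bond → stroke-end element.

bond 0 →J1
bond 1 →J2
bond 2 →J2
bond 3 →J1
bond 4 →Sf1
bond 5 →J2

bond 4 →Sf1  (Sf1 (Sf) sets flow on bond)
bond 5 →J2  (Se1: effort source, stroke at far end)
bond 0 →J1  (J1: bond 4 brought flow, rest push out)
bond 3 →J1  (1-jn J1 has f-setter on 4)
bond 1 →J2  (1-jn J2 has f-setter on 0)
bond 2 →J2  (J2 flow already set via bond 0)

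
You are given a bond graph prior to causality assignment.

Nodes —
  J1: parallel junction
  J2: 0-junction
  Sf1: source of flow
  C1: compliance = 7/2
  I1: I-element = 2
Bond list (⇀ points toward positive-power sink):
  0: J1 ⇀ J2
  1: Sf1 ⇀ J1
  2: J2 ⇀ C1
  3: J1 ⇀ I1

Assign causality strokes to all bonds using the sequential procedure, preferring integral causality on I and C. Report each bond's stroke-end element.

bond 0 stroke at J1
bond 1 stroke at Sf1
bond 2 stroke at J2
bond 3 stroke at I1

b1 stroke at Sf1  (Sf1: flow source, stroke at near end)
b2 stroke at J2  (C1: C, integral causality)
b0 stroke at J1  (J2: bond 2 brought effort, rest push out)
b3 stroke at I1  (J1: bond 0 brought effort, rest push out)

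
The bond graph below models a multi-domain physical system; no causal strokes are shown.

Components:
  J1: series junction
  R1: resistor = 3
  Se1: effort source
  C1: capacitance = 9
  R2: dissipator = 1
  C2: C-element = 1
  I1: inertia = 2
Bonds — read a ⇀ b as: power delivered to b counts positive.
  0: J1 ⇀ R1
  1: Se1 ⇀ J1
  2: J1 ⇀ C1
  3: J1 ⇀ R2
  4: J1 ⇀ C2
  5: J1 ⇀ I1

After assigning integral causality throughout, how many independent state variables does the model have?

3  (C1, C2, I1 all integral)

bond 1 stroke→J1  (Se1: effort source, stroke at far end)
bond 2 stroke→J1  (C1: C, integral causality)
bond 4 stroke→J1  (C2: C, integral causality)
bond 5 stroke→I1  (I1: I, integral causality)
bond 0 stroke→J1  (J1: bond 5 brought flow, rest push out)
bond 3 stroke→J1  (J1 flow already set via bond 5)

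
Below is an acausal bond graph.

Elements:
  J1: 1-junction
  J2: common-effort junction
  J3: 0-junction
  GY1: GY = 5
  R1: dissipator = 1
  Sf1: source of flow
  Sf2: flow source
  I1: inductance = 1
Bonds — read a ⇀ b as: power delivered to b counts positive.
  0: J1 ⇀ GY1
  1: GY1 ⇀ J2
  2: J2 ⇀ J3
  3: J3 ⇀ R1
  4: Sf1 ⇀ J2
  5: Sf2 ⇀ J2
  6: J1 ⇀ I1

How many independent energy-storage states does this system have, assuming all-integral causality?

b4 →Sf1  (Sf1: flow source, stroke at near end)
b5 →Sf2  (Sf2 (Sf) sets flow on bond)
b6 →I1  (I1 integral (f out))
b0 →J1  (common-f at J1 fixed by 6)
b1 →J2  (GY1: gyrator matches bond 0)
b2 →J3  (J2 effort already set via bond 1)
b3 →R1  (J3: bond 2 brought effort, rest push out)

1  (I1 all integral)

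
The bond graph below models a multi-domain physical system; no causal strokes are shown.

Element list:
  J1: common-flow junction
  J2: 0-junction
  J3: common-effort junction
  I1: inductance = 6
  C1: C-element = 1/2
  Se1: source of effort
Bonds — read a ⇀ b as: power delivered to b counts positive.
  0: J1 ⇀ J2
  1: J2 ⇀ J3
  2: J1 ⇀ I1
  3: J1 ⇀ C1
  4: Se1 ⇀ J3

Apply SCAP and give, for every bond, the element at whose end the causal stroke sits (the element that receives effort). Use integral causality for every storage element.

#0 stroke at J1
#1 stroke at J2
#2 stroke at I1
#3 stroke at J1
#4 stroke at J3

β4 →J3  (Se1 (Se) sets effort on bond)
β1 →J2  (J3 effort already set via bond 4)
β0 →J1  (J2: bond 1 brought effort, rest push out)
β2 →I1  (I1 integral (f out))
β3 →J1  (common-f at J1 fixed by 2)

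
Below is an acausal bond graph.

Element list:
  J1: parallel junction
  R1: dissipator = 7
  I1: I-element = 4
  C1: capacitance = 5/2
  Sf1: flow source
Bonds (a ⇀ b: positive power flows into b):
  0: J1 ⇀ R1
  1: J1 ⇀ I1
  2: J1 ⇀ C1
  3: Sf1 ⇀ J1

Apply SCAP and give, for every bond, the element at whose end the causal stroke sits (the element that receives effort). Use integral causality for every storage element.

#0 stroke→R1
#1 stroke→I1
#2 stroke→J1
#3 stroke→Sf1

β3 stroke at Sf1  (Sf1: flow source, stroke at near end)
β1 stroke at I1  (I1 outputs flow p/I1)
β2 stroke at J1  (C1 integral (e out))
β0 stroke at R1  (J1 effort already set via bond 2)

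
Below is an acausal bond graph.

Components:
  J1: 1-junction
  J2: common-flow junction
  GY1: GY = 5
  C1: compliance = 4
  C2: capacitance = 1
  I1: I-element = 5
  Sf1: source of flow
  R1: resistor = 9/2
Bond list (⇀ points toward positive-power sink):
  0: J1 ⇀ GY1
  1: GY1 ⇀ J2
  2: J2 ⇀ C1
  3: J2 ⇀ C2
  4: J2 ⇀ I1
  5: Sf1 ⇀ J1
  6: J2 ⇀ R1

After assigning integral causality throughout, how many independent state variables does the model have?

3  (C1, C2, I1 all integral)

β5 →Sf1  (Sf1 fixes flow; stroke at Sf1)
β0 →J1  (1-jn J1 has f-setter on 5)
β1 →J2  (GY GY1: same side as bond 0)
β2 →J2  (C1: C, integral causality)
β3 →J2  (C2: C, integral causality)
β4 →I1  (I1 outputs flow p/I1)
β6 →J2  (1-jn J2 has f-setter on 4)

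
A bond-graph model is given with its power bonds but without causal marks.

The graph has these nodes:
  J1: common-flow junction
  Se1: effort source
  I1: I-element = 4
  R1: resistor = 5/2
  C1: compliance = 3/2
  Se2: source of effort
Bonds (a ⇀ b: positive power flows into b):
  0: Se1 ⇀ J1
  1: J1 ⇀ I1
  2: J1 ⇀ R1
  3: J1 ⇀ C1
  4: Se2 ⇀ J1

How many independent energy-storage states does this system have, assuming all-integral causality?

bond 0 stroke→J1  (Se1 (Se) sets effort on bond)
bond 4 stroke→J1  (source Se2 imposes e)
bond 1 stroke→I1  (I1 integral (f out))
bond 2 stroke→J1  (J1: bond 1 brought flow, rest push out)
bond 3 stroke→J1  (J1 flow already set via bond 1)

2  (C1, I1 all integral)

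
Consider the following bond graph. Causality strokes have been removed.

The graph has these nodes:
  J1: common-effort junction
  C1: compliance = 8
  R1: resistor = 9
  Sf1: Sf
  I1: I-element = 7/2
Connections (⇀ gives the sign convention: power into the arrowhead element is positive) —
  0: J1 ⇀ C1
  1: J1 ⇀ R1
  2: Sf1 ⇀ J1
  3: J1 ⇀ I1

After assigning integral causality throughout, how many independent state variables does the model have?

2  (C1, I1 all integral)

#2 |Sf1  (source Sf1 imposes f)
#0 |J1  (C1 integral (e out))
#1 |R1  (common-e at J1 fixed by 0)
#3 |I1  (J1 effort already set via bond 0)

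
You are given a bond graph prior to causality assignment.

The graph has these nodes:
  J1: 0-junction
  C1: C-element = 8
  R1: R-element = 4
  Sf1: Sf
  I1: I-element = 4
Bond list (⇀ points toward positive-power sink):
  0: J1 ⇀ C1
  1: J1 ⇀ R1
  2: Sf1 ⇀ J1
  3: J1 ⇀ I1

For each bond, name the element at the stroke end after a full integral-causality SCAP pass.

b2 |Sf1  (Sf1 fixes flow; stroke at Sf1)
b0 |J1  (prefer integral on C1)
b1 |R1  (J1: bond 0 brought effort, rest push out)
b3 |I1  (J1: bond 0 brought effort, rest push out)

#0 →J1
#1 →R1
#2 →Sf1
#3 →I1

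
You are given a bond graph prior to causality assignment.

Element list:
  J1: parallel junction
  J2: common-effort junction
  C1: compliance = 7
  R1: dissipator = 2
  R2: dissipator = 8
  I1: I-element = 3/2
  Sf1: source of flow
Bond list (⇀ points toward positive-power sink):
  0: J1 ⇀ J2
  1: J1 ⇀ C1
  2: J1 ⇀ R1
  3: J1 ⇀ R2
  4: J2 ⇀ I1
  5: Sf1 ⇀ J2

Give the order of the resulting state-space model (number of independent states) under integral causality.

#5 stroke→Sf1  (Sf1 (Sf) sets flow on bond)
#1 stroke→J1  (prefer integral on C1)
#0 stroke→J2  (J1 effort already set via bond 1)
#2 stroke→R1  (common-e at J1 fixed by 1)
#3 stroke→R2  (0-jn J1 has e-setter on 1)
#4 stroke→I1  (J2 effort already set via bond 0)

2  (C1, I1 all integral)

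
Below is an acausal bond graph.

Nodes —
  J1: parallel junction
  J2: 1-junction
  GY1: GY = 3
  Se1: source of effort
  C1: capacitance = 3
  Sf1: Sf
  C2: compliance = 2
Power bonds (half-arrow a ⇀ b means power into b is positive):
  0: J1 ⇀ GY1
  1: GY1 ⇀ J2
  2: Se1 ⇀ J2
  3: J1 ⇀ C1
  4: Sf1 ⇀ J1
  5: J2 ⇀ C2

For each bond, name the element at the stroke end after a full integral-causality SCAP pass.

bond 0 stroke at GY1
bond 1 stroke at GY1
bond 2 stroke at J2
bond 3 stroke at J1
bond 4 stroke at Sf1
bond 5 stroke at J2

β2 →J2  (Se1 (Se) sets effort on bond)
β4 →Sf1  (source Sf1 imposes f)
β3 →J1  (prefer integral on C1)
β0 →GY1  (0-jn J1 has e-setter on 3)
β1 →GY1  (through GY1, causality inverts; strokes same side of GY1)
β5 →J2  (1-jn J2 has f-setter on 1)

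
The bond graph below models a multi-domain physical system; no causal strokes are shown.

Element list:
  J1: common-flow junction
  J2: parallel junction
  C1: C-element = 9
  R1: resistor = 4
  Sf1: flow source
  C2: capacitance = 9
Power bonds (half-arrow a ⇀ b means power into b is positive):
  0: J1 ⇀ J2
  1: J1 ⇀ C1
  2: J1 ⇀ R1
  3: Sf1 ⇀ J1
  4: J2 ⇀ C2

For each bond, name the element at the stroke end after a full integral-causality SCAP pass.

β3 stroke at Sf1  (Sf1 (Sf) sets flow on bond)
β0 stroke at J1  (J1 flow already set via bond 3)
β1 stroke at J1  (J1 flow already set via bond 3)
β2 stroke at J1  (J1: bond 3 brought flow, rest push out)
β4 stroke at J2  (closing 0-jn rule on J2)

bond 0 →J1
bond 1 →J1
bond 2 →J1
bond 3 →Sf1
bond 4 →J2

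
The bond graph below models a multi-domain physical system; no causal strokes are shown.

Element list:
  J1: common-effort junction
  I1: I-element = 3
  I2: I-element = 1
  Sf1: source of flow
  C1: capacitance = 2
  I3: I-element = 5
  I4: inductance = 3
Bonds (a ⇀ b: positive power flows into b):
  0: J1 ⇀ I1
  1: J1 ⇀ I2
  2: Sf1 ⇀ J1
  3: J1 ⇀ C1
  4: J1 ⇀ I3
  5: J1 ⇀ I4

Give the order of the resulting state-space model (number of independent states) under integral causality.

5  (C1, I1, I2, I3, I4 all integral)

#2 stroke at Sf1  (Sf1 fixes flow; stroke at Sf1)
#0 stroke at I1  (I1 integral (f out))
#1 stroke at I2  (I2: I, integral causality)
#3 stroke at J1  (C1 integral (e out))
#4 stroke at I3  (J1 effort already set via bond 3)
#5 stroke at I4  (common-e at J1 fixed by 3)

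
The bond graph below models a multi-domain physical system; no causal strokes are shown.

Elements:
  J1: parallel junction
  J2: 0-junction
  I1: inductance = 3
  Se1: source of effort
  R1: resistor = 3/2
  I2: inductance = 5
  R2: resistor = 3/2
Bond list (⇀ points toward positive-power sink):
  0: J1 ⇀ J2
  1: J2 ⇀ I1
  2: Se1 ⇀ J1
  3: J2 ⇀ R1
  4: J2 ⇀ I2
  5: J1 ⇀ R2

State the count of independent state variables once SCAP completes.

2  (I1, I2 all integral)

bond 2 stroke→J1  (Se1 fixes effort; stroke away)
bond 0 stroke→J2  (0-jn J1 has e-setter on 2)
bond 5 stroke→R2  (0-jn J1 has e-setter on 2)
bond 1 stroke→I1  (0-jn J2 has e-setter on 0)
bond 3 stroke→R1  (J2 effort already set via bond 0)
bond 4 stroke→I2  (J2: bond 0 brought effort, rest push out)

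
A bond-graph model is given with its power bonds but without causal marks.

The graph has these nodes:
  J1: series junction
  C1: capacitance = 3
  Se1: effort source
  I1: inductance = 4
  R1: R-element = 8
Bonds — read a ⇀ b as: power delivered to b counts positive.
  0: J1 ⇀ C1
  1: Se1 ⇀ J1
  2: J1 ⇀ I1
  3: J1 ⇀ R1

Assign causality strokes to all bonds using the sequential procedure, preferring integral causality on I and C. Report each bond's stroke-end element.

b1 →J1  (Se1 fixes effort; stroke away)
b0 →J1  (prefer integral on C1)
b2 →I1  (I1 outputs flow p/I1)
b3 →J1  (common-f at J1 fixed by 2)

b0 stroke at J1
b1 stroke at J1
b2 stroke at I1
b3 stroke at J1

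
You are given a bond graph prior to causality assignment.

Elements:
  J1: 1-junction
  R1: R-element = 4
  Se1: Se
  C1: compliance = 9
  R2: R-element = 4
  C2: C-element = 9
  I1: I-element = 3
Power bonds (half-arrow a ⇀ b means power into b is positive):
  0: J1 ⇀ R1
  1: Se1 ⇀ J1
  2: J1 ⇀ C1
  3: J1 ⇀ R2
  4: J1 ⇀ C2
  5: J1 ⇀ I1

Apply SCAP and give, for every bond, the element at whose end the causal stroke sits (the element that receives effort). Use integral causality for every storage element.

β1 stroke→J1  (Se1 fixes effort; stroke away)
β2 stroke→J1  (C1 outputs effort q/C1)
β4 stroke→J1  (C2 integral (e out))
β5 stroke→I1  (I1: I, integral causality)
β0 stroke→J1  (J1 flow already set via bond 5)
β3 stroke→J1  (1-jn J1 has f-setter on 5)

#0 stroke→J1
#1 stroke→J1
#2 stroke→J1
#3 stroke→J1
#4 stroke→J1
#5 stroke→I1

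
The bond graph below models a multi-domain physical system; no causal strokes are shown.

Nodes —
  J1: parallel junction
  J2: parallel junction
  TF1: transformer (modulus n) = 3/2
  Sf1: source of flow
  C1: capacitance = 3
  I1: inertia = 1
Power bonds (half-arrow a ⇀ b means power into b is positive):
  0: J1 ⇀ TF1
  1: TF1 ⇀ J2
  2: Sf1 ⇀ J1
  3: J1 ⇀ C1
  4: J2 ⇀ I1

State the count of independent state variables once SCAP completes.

b2 →Sf1  (Sf1 (Sf) sets flow on bond)
b3 →J1  (C1: C, integral causality)
b0 →TF1  (0-jn J1 has e-setter on 3)
b1 →J2  (TF TF1: opposite of bond 0)
b4 →I1  (J2 effort already set via bond 1)

2  (C1, I1 all integral)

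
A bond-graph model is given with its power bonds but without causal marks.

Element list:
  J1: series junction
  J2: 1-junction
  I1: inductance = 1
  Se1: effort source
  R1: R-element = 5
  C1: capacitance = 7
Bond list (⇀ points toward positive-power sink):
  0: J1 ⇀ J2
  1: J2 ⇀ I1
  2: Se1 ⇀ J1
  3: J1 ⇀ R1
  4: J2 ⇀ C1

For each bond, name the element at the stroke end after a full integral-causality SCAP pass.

bond 2 stroke→J1  (Se1 fixes effort; stroke away)
bond 1 stroke→I1  (I1 outputs flow p/I1)
bond 0 stroke→J2  (common-f at J2 fixed by 1)
bond 4 stroke→J2  (1-jn J2 has f-setter on 1)
bond 3 stroke→J1  (J1 flow already set via bond 0)

b0 |J2
b1 |I1
b2 |J1
b3 |J1
b4 |J2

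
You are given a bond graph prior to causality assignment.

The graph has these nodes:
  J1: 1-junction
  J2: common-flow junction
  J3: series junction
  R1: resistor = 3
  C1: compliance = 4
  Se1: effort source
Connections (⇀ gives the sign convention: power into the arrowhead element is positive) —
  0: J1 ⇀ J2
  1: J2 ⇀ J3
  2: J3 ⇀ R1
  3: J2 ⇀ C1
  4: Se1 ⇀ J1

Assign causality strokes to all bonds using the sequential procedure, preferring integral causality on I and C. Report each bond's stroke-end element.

b4 |J1  (Se1: effort source, stroke at far end)
b0 |J2  (J1 needs exactly one f-in)
b3 |J2  (C1 integral (e out))
b1 |J3  (J2 needs exactly one f-in)
b2 |R1  (J3: last free bond brings flow in)

β0 |J2
β1 |J3
β2 |R1
β3 |J2
β4 |J1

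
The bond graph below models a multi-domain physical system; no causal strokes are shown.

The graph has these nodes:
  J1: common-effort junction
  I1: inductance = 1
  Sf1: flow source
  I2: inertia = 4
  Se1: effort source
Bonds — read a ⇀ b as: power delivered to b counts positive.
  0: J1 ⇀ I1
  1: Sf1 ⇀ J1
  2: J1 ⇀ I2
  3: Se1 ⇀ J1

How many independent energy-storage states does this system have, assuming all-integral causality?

bond 1 |Sf1  (source Sf1 imposes f)
bond 3 |J1  (Se1 fixes effort; stroke away)
bond 0 |I1  (J1: bond 3 brought effort, rest push out)
bond 2 |I2  (0-jn J1 has e-setter on 3)

2  (I1, I2 all integral)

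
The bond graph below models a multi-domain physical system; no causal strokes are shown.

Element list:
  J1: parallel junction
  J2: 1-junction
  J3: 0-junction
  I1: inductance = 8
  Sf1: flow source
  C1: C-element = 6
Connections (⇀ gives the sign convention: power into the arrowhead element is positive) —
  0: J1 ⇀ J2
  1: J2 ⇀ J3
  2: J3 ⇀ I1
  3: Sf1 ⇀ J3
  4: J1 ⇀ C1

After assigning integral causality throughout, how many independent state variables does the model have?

2  (C1, I1 all integral)

#3 stroke at Sf1  (Sf1 fixes flow; stroke at Sf1)
#2 stroke at I1  (I1: I, integral causality)
#1 stroke at J3  (J3 needs exactly one e-in)
#0 stroke at J2  (J2: bond 1 brought flow, rest push out)
#4 stroke at J1  (J1 needs exactly one e-in)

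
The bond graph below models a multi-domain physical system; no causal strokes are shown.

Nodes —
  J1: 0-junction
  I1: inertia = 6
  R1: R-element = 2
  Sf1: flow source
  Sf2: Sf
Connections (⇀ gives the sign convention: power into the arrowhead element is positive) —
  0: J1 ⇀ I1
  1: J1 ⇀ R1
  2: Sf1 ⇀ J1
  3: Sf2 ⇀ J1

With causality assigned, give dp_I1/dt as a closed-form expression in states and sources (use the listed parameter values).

dp_I1/dt = 2*F_Sf1 + 2*F_Sf2 - p_I1/3

b2 →Sf1  (source Sf1 imposes f)
b3 →Sf2  (source Sf2 imposes f)
b0 →I1  (I1: I, integral causality)
b1 →J1  (J1: last free bond brings effort in)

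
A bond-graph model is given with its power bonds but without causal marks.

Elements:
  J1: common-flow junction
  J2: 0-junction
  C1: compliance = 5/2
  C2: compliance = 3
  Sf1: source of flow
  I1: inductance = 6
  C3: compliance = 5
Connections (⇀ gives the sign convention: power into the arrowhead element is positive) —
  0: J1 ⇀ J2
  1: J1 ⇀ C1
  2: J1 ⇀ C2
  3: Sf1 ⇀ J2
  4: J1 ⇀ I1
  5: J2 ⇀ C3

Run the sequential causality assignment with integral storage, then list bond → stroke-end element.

bond 0 stroke→J1
bond 1 stroke→J1
bond 2 stroke→J1
bond 3 stroke→Sf1
bond 4 stroke→I1
bond 5 stroke→J2

#3 stroke at Sf1  (Sf1 fixes flow; stroke at Sf1)
#1 stroke at J1  (C1 integral (e out))
#2 stroke at J1  (prefer integral on C2)
#4 stroke at I1  (I1 outputs flow p/I1)
#0 stroke at J1  (common-f at J1 fixed by 4)
#5 stroke at J2  (closing 0-jn rule on J2)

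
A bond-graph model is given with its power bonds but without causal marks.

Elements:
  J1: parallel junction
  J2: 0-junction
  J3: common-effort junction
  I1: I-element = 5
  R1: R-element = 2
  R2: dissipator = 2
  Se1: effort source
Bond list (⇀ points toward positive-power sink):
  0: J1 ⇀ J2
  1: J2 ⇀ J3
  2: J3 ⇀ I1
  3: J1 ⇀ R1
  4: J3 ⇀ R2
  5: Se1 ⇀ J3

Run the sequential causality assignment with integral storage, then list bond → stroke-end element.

bond 5 stroke at J3  (Se1 (Se) sets effort on bond)
bond 1 stroke at J2  (0-jn J3 has e-setter on 5)
bond 2 stroke at I1  (J3 effort already set via bond 5)
bond 4 stroke at R2  (common-e at J3 fixed by 5)
bond 0 stroke at J1  (0-jn J2 has e-setter on 1)
bond 3 stroke at R1  (J1 effort already set via bond 0)

#0 stroke→J1
#1 stroke→J2
#2 stroke→I1
#3 stroke→R1
#4 stroke→R2
#5 stroke→J3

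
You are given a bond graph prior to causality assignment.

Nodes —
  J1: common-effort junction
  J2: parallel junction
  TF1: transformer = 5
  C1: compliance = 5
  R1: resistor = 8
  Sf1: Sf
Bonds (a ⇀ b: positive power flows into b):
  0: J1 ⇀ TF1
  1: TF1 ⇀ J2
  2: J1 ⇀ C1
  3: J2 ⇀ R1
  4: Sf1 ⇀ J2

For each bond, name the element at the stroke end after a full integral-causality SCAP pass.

β4 →Sf1  (Sf1 (Sf) sets flow on bond)
β2 →J1  (C1 integral (e out))
β0 →TF1  (J1: bond 2 brought effort, rest push out)
β1 →J2  (through TF1, causality passes straight; one stroke at TF1)
β3 →R1  (J2: bond 1 brought effort, rest push out)

#0 |TF1
#1 |J2
#2 |J1
#3 |R1
#4 |Sf1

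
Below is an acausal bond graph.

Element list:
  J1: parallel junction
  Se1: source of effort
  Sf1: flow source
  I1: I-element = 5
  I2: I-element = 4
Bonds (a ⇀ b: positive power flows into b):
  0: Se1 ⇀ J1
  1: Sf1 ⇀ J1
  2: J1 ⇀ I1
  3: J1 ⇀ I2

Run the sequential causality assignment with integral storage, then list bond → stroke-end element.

#0 stroke at J1  (source Se1 imposes e)
#1 stroke at Sf1  (source Sf1 imposes f)
#2 stroke at I1  (J1: bond 0 brought effort, rest push out)
#3 stroke at I2  (J1: bond 0 brought effort, rest push out)

#0 stroke→J1
#1 stroke→Sf1
#2 stroke→I1
#3 stroke→I2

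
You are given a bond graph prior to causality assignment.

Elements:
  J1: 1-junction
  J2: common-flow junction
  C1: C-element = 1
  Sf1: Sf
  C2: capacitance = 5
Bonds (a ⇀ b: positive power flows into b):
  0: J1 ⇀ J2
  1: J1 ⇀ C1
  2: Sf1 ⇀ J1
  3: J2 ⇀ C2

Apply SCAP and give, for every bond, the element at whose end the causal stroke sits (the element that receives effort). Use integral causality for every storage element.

b0 stroke at J1
b1 stroke at J1
b2 stroke at Sf1
b3 stroke at J2

bond 2 stroke→Sf1  (Sf1: flow source, stroke at near end)
bond 0 stroke→J1  (J1: bond 2 brought flow, rest push out)
bond 1 stroke→J1  (J1 flow already set via bond 2)
bond 3 stroke→J2  (1-jn J2 has f-setter on 0)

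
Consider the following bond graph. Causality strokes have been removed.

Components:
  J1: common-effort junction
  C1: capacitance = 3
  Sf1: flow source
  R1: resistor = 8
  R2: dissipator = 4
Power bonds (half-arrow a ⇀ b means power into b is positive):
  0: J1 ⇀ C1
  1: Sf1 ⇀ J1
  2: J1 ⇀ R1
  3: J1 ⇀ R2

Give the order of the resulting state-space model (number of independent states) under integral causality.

1  (C1 all integral)

bond 1 stroke→Sf1  (Sf1: flow source, stroke at near end)
bond 0 stroke→J1  (prefer integral on C1)
bond 2 stroke→R1  (0-jn J1 has e-setter on 0)
bond 3 stroke→R2  (J1 effort already set via bond 0)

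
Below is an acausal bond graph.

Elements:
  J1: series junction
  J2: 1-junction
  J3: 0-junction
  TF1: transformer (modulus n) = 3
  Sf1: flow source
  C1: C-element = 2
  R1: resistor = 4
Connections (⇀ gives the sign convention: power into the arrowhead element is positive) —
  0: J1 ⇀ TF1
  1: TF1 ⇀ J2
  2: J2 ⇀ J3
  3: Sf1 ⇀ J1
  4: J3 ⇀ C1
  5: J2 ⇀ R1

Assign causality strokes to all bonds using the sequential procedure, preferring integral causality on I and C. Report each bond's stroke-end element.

bond 0 stroke at J1
bond 1 stroke at TF1
bond 2 stroke at J2
bond 3 stroke at Sf1
bond 4 stroke at J3
bond 5 stroke at J2

b3 stroke→Sf1  (source Sf1 imposes f)
b0 stroke→J1  (common-f at J1 fixed by 3)
b1 stroke→TF1  (TF1 one-in-one-out from 0)
b2 stroke→J2  (J2 flow already set via bond 1)
b5 stroke→J2  (common-f at J2 fixed by 1)
b4 stroke→J3  (J3 needs exactly one e-in)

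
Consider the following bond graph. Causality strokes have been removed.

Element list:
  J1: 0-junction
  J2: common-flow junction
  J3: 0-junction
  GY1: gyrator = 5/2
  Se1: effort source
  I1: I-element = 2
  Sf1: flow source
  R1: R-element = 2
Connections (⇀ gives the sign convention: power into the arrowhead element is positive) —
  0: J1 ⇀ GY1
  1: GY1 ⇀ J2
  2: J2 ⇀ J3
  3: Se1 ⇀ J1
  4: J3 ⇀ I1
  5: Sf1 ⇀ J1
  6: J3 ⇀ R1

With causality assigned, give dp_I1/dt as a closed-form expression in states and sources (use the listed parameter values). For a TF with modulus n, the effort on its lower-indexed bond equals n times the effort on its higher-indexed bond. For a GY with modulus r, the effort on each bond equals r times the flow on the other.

bond 3 |J1  (Se1 fixes effort; stroke away)
bond 5 |Sf1  (Sf1 fixes flow; stroke at Sf1)
bond 0 |GY1  (common-e at J1 fixed by 3)
bond 1 |GY1  (through GY1, causality inverts; strokes same side of GY1)
bond 2 |J2  (J2 flow already set via bond 1)
bond 4 |I1  (I1: I, integral causality)
bond 6 |J3  (J3 needs exactly one e-in)

dp_I1/dt = 4*E_Se1/5 - p_I1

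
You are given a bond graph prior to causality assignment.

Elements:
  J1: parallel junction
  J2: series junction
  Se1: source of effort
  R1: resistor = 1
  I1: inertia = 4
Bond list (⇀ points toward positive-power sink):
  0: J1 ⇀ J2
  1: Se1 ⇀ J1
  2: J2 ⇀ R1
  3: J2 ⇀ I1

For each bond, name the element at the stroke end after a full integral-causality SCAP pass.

#1 stroke→J1  (Se1 fixes effort; stroke away)
#0 stroke→J2  (0-jn J1 has e-setter on 1)
#3 stroke→I1  (I1 integral (f out))
#2 stroke→J2  (J2: bond 3 brought flow, rest push out)

β0 stroke at J2
β1 stroke at J1
β2 stroke at J2
β3 stroke at I1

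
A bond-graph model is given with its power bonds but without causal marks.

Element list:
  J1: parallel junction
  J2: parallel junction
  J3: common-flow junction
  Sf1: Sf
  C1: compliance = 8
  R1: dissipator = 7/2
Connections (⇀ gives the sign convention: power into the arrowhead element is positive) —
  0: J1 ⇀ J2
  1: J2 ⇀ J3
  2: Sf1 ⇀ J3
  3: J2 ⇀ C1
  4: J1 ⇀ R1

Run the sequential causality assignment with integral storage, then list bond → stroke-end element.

β2 →Sf1  (Sf1 fixes flow; stroke at Sf1)
β1 →J3  (1-jn J3 has f-setter on 2)
β3 →J2  (prefer integral on C1)
β0 →J1  (J2 effort already set via bond 3)
β4 →R1  (J1 effort already set via bond 0)

β0 |J1
β1 |J3
β2 |Sf1
β3 |J2
β4 |R1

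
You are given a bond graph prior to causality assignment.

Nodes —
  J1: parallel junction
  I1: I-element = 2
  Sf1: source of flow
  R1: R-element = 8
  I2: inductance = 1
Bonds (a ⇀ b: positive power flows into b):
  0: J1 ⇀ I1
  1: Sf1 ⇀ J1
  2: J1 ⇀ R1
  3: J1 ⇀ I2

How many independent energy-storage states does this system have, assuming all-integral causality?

2  (I1, I2 all integral)

#1 |Sf1  (source Sf1 imposes f)
#0 |I1  (I1 outputs flow p/I1)
#3 |I2  (I2 integral (f out))
#2 |J1  (J1: last free bond brings effort in)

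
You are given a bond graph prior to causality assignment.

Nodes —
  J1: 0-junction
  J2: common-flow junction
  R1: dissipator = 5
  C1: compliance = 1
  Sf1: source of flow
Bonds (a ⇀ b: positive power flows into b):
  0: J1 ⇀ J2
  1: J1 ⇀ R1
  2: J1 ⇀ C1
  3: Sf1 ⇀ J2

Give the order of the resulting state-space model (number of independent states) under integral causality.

1  (C1 all integral)

β3 stroke at Sf1  (Sf1: flow source, stroke at near end)
β0 stroke at J2  (1-jn J2 has f-setter on 3)
β2 stroke at J1  (prefer integral on C1)
β1 stroke at R1  (0-jn J1 has e-setter on 2)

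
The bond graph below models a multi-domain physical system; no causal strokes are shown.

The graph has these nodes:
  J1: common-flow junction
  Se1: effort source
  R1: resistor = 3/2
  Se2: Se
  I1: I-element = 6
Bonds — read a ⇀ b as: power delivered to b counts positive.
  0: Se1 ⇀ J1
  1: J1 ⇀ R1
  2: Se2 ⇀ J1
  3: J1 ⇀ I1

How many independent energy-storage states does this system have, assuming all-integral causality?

β0 stroke→J1  (source Se1 imposes e)
β2 stroke→J1  (Se2 fixes effort; stroke away)
β3 stroke→I1  (I1 integral (f out))
β1 stroke→J1  (common-f at J1 fixed by 3)

1  (I1 all integral)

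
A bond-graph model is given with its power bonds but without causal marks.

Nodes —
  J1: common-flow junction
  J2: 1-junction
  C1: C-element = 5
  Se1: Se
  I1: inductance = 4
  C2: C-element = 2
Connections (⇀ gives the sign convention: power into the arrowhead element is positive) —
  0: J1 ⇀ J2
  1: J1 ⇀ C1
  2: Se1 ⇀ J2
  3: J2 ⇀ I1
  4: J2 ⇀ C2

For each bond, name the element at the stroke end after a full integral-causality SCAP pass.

bond 0 stroke at J2
bond 1 stroke at J1
bond 2 stroke at J2
bond 3 stroke at I1
bond 4 stroke at J2

β2 |J2  (Se1 fixes effort; stroke away)
β1 |J1  (C1 integral (e out))
β0 |J2  (only one flow-in slot at J1)
β3 |I1  (I1 integral (f out))
β4 |J2  (J2: bond 3 brought flow, rest push out)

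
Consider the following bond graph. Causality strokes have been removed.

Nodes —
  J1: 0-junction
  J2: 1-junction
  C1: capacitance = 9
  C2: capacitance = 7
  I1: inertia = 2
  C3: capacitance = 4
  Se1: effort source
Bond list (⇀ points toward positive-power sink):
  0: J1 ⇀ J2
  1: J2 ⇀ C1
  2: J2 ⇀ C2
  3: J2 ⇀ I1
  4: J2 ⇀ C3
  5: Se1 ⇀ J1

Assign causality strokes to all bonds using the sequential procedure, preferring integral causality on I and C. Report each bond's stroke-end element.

β5 stroke at J1  (source Se1 imposes e)
β0 stroke at J2  (J1: bond 5 brought effort, rest push out)
β1 stroke at J2  (C1 integral (e out))
β2 stroke at J2  (C2 integral (e out))
β3 stroke at I1  (I1: I, integral causality)
β4 stroke at J2  (1-jn J2 has f-setter on 3)

b0 →J2
b1 →J2
b2 →J2
b3 →I1
b4 →J2
b5 →J1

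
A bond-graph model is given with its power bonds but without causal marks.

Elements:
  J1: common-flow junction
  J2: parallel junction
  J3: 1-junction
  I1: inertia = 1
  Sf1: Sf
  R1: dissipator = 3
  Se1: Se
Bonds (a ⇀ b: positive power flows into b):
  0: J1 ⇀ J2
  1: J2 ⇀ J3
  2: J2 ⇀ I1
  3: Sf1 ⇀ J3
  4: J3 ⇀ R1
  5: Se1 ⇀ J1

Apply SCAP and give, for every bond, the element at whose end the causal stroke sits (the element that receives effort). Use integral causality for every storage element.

β0 stroke→J2
β1 stroke→J3
β2 stroke→I1
β3 stroke→Sf1
β4 stroke→J3
β5 stroke→J1

#3 →Sf1  (Sf1 fixes flow; stroke at Sf1)
#5 →J1  (Se1 fixes effort; stroke away)
#0 →J2  (J1: last free bond brings flow in)
#1 →J3  (J2 effort already set via bond 0)
#2 →I1  (J2: bond 0 brought effort, rest push out)
#4 →J3  (1-jn J3 has f-setter on 3)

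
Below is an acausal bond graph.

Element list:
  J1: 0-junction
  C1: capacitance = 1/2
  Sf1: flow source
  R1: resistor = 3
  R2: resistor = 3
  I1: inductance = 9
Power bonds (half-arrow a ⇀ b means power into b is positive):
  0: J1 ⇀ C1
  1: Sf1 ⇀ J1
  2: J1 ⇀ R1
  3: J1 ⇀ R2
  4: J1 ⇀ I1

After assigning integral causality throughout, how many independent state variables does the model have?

2  (C1, I1 all integral)

#1 stroke→Sf1  (Sf1 fixes flow; stroke at Sf1)
#0 stroke→J1  (prefer integral on C1)
#2 stroke→R1  (J1 effort already set via bond 0)
#3 stroke→R2  (0-jn J1 has e-setter on 0)
#4 stroke→I1  (J1: bond 0 brought effort, rest push out)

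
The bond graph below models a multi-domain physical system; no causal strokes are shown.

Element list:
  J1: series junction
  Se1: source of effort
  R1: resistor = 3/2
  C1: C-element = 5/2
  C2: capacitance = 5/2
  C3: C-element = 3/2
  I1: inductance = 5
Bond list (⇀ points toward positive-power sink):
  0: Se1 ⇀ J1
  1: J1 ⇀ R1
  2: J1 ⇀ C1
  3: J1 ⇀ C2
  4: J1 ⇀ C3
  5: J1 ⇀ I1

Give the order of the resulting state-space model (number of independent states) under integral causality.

4  (C1, C2, C3, I1 all integral)

bond 0 |J1  (source Se1 imposes e)
bond 2 |J1  (C1 outputs effort q/C1)
bond 3 |J1  (C2 outputs effort q/C2)
bond 4 |J1  (prefer integral on C3)
bond 5 |I1  (I1 integral (f out))
bond 1 |J1  (J1: bond 5 brought flow, rest push out)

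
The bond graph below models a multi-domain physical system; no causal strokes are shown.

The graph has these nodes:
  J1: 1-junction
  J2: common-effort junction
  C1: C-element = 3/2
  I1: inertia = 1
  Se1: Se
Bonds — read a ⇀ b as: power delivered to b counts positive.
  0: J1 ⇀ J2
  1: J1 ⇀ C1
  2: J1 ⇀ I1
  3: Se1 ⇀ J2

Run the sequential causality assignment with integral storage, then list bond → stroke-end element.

bond 0 |J1
bond 1 |J1
bond 2 |I1
bond 3 |J2

β3 →J2  (source Se1 imposes e)
β0 →J1  (J2: bond 3 brought effort, rest push out)
β1 →J1  (C1: C, integral causality)
β2 →I1  (J1 needs exactly one f-in)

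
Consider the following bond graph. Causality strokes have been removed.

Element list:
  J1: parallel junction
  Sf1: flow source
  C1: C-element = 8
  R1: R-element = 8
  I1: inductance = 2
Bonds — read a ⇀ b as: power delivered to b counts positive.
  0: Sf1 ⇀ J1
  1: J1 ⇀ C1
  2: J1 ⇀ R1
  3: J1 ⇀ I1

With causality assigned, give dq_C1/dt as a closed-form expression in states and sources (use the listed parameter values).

dq_C1/dt = F_Sf1 - p_I1/2 - q_C1/64

bond 0 stroke at Sf1  (source Sf1 imposes f)
bond 1 stroke at J1  (prefer integral on C1)
bond 2 stroke at R1  (J1: bond 1 brought effort, rest push out)
bond 3 stroke at I1  (0-jn J1 has e-setter on 1)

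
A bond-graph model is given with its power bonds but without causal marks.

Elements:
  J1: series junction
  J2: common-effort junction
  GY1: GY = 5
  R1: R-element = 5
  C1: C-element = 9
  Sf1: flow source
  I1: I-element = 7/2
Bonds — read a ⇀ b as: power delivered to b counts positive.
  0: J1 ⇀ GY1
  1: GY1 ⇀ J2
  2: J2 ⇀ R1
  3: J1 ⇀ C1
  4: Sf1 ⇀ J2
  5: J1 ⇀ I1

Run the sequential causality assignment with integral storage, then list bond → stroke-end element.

β4 stroke at Sf1  (source Sf1 imposes f)
β3 stroke at J1  (C1 outputs effort q/C1)
β5 stroke at I1  (prefer integral on I1)
β0 stroke at J1  (J1: bond 5 brought flow, rest push out)
β1 stroke at J2  (GY1 both-in/both-out from 0)
β2 stroke at R1  (0-jn J2 has e-setter on 1)

β0 stroke→J1
β1 stroke→J2
β2 stroke→R1
β3 stroke→J1
β4 stroke→Sf1
β5 stroke→I1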